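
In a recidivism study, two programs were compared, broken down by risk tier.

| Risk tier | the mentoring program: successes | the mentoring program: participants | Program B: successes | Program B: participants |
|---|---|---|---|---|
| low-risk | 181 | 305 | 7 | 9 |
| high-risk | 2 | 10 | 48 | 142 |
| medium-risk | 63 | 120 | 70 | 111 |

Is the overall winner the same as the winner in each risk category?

Low-risk: the mentoring program 181/305 = 59.3%, Program B 7/9 = 77.8% → Program B
High-risk: the mentoring program 2/10 = 20.0%, Program B 48/142 = 33.8% → Program B
Medium-risk: the mentoring program 63/120 = 52.5%, Program B 70/111 = 63.1% → Program B
Overall: the mentoring program 246/435 = 56.6%, Program B 125/262 = 47.7% → the mentoring program
Program B wins each risk group but the mentoring program wins overall — the comparison reverses. Program B's participants skew toward high-risk, which has a lower base rate.

No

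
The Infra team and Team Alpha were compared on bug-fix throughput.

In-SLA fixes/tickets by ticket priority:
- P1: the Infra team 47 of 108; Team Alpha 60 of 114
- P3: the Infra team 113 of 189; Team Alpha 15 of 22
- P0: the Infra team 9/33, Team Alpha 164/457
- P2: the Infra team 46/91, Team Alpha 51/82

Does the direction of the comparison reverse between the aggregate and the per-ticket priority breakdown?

P1: the Infra team 47/108 = 43.5%, Team Alpha 60/114 = 52.6% → Team Alpha
P3: the Infra team 113/189 = 59.8%, Team Alpha 15/22 = 68.2% → Team Alpha
P0: the Infra team 9/33 = 27.3%, Team Alpha 164/457 = 35.9% → Team Alpha
P2: the Infra team 46/91 = 50.5%, Team Alpha 51/82 = 62.2% → Team Alpha
Overall: the Infra team 215/421 = 51.1%, Team Alpha 290/675 = 43.0% → the Infra team
Team Alpha wins each ticket group but the Infra team wins overall — the comparison reverses. Team Alpha's tickets skew toward P0, which has a lower base rate.

Yes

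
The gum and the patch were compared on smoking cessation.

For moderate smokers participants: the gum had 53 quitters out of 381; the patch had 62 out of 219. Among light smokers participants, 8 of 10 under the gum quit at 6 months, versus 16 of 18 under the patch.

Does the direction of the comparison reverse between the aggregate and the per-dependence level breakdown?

Moderate smokers: the gum 53/381 = 13.9%, the patch 62/219 = 28.3% → the patch
Light smokers: the gum 8/10 = 80.0%, the patch 16/18 = 88.9% → the patch
Overall: the gum 61/391 = 15.6%, the patch 78/237 = 32.9% → the patch
The patch wins overall and in every dependence group — no reversal.

No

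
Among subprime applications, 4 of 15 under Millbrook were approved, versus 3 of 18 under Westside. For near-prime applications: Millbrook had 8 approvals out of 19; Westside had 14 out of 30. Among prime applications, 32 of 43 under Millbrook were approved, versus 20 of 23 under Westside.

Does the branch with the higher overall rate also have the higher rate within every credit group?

No

Subprime: Millbrook 4/15 = 26.7%, Westside 3/18 = 16.7% → Millbrook
Near-prime: Millbrook 8/19 = 42.1%, Westside 14/30 = 46.7% → Westside
Prime: Millbrook 32/43 = 74.4%, Westside 20/23 = 87.0% → Westside
Overall: Millbrook 44/77 = 57.1%, Westside 37/71 = 52.1% → Millbrook
Neither sweeps: Millbrook wins 1 of 3 groups, Westside wins 2. Millbrook wins overall but not every group — no Simpson reversal.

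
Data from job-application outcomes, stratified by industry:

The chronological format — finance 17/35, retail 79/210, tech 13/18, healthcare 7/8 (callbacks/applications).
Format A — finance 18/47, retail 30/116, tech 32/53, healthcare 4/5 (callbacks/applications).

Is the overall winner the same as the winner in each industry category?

Finance: the chronological format 17/35 = 48.6%, Format A 18/47 = 38.3% → the chronological format
Retail: the chronological format 79/210 = 37.6%, Format A 30/116 = 25.9% → the chronological format
Tech: the chronological format 13/18 = 72.2%, Format A 32/53 = 60.4% → the chronological format
Healthcare: the chronological format 7/8 = 87.5%, Format A 4/5 = 80.0% → the chronological format
Overall: the chronological format 116/271 = 42.8%, Format A 84/221 = 38.0% → the chronological format
The chronological format wins overall and in every industry group — no reversal.

Yes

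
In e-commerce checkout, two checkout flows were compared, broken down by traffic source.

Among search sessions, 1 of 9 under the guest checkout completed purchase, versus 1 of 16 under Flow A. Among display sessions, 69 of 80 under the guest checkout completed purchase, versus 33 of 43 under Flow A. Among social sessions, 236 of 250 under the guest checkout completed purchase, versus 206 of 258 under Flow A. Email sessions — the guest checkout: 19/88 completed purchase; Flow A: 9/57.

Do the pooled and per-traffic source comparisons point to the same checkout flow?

Search: the guest checkout 1/9 = 11.1%, Flow A 1/16 = 6.2% → the guest checkout
Display: the guest checkout 69/80 = 86.2%, Flow A 33/43 = 76.7% → the guest checkout
Social: the guest checkout 236/250 = 94.4%, Flow A 206/258 = 79.8% → the guest checkout
Email: the guest checkout 19/88 = 21.6%, Flow A 9/57 = 15.8% → the guest checkout
Overall: the guest checkout 325/427 = 76.1%, Flow A 249/374 = 66.6% → the guest checkout
The guest checkout wins overall and in every traffic group — no reversal.

Yes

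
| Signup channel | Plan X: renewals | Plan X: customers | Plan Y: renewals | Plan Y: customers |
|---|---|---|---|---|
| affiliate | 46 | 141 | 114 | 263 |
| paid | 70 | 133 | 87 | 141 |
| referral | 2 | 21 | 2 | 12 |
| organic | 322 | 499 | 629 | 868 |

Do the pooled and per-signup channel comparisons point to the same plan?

Affiliate: Plan X 46/141 = 32.6%, Plan Y 114/263 = 43.3% → Plan Y
Paid: Plan X 70/133 = 52.6%, Plan Y 87/141 = 61.7% → Plan Y
Referral: Plan X 2/21 = 9.5%, Plan Y 2/12 = 16.7% → Plan Y
Organic: Plan X 322/499 = 64.5%, Plan Y 629/868 = 72.5% → Plan Y
Overall: Plan X 440/794 = 55.4%, Plan Y 832/1284 = 64.8% → Plan Y
Plan Y wins overall and in every signup group — no reversal.

Yes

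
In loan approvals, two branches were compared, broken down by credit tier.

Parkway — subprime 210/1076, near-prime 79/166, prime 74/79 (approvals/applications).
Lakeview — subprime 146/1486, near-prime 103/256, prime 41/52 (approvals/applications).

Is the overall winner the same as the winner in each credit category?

Subprime: Parkway 210/1076 = 19.5%, Lakeview 146/1486 = 9.8% → Parkway
Near-prime: Parkway 79/166 = 47.6%, Lakeview 103/256 = 40.2% → Parkway
Prime: Parkway 74/79 = 93.7%, Lakeview 41/52 = 78.8% → Parkway
Overall: Parkway 363/1321 = 27.5%, Lakeview 290/1794 = 16.2% → Parkway
Parkway wins overall and in every credit group — no reversal.

Yes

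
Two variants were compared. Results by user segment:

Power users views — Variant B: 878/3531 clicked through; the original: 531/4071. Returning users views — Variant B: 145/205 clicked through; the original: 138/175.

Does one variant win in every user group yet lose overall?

No

Power users: Variant B 878/3531 = 24.9%, the original 531/4071 = 13.0% → Variant B
Returning users: Variant B 145/205 = 70.7%, the original 138/175 = 78.9% → the original
Overall: Variant B 1023/3736 = 27.4%, the original 669/4246 = 15.8% → Variant B
Neither sweeps: Variant B wins 1 of 2 groups, the original wins 1. Variant B wins overall but not every group — no Simpson reversal.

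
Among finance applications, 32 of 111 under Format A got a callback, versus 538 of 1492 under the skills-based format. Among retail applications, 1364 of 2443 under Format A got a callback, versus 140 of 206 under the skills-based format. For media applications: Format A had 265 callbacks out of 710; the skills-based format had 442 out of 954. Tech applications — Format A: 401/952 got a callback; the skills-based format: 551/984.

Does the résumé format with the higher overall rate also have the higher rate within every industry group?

No

Finance: Format A 32/111 = 28.8%, the skills-based format 538/1492 = 36.1% → the skills-based format
Retail: Format A 1364/2443 = 55.8%, the skills-based format 140/206 = 68.0% → the skills-based format
Media: Format A 265/710 = 37.3%, the skills-based format 442/954 = 46.3% → the skills-based format
Tech: Format A 401/952 = 42.1%, the skills-based format 551/984 = 56.0% → the skills-based format
Overall: Format A 2062/4216 = 48.9%, the skills-based format 1671/3636 = 46.0% → Format A
The skills-based format wins each industry group but Format A wins overall — the comparison reverses. The skills-based format's applications skew toward finance, which has a lower base rate.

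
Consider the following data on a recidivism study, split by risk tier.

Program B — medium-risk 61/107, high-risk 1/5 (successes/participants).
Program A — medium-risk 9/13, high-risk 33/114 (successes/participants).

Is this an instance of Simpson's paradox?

Yes

Medium-risk: Program B 61/107 = 57.0%, Program A 9/13 = 69.2% → Program A
High-risk: Program B 1/5 = 20.0%, Program A 33/114 = 28.9% → Program A
Overall: Program B 62/112 = 55.4%, Program A 42/127 = 33.1% → Program B
Program A wins each risk group but Program B wins overall — the comparison reverses. Program A's participants skew toward high-risk, which has a lower base rate.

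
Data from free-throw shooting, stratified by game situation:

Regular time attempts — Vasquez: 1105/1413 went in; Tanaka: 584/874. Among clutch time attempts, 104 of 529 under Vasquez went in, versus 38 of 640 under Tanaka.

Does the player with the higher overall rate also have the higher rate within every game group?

Regular time: Vasquez 1105/1413 = 78.2%, Tanaka 584/874 = 66.8% → Vasquez
Clutch time: Vasquez 104/529 = 19.7%, Tanaka 38/640 = 5.9% → Vasquez
Overall: Vasquez 1209/1942 = 62.3%, Tanaka 622/1514 = 41.1% → Vasquez
Vasquez wins overall and in every game group — no reversal.

Yes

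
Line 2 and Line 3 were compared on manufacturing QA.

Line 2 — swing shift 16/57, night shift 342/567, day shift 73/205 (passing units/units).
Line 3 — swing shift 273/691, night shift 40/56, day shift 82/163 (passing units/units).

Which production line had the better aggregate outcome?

Swing shift: Line 2 16/57 = 28.1%, Line 3 273/691 = 39.5% → Line 3
Night shift: Line 2 342/567 = 60.3%, Line 3 40/56 = 71.4% → Line 3
Day shift: Line 2 73/205 = 35.6%, Line 3 82/163 = 50.3% → Line 3
Overall: Line 2 431/829 = 52.0%, Line 3 395/910 = 43.4% → Line 2
(Line 3 wins every shift group but Line 2 wins overall — Line 3's units skew toward the low-rate swing shift group.)

Line 2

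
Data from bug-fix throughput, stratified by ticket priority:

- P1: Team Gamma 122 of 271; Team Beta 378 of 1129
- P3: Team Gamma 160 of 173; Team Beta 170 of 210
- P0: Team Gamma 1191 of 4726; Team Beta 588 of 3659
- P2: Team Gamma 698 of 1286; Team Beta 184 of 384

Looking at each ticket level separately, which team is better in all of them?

Team Gamma

P1: Team Gamma 122/271 = 45.0%, Team Beta 378/1129 = 33.5% → Team Gamma
P3: Team Gamma 160/173 = 92.5%, Team Beta 170/210 = 81.0% → Team Gamma
P0: Team Gamma 1191/4726 = 25.2%, Team Beta 588/3659 = 16.1% → Team Gamma
P2: Team Gamma 698/1286 = 54.3%, Team Beta 184/384 = 47.9% → Team Gamma
Team Gamma has the higher rate in all 4 groups.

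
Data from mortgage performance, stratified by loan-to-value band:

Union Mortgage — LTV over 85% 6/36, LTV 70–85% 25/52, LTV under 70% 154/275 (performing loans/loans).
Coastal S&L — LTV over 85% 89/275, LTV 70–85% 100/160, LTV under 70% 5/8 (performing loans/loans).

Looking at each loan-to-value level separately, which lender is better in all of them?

Coastal S&L

LTV over 85%: Union Mortgage 6/36 = 16.7%, Coastal S&L 89/275 = 32.4% → Coastal S&L
LTV 70–85%: Union Mortgage 25/52 = 48.1%, Coastal S&L 100/160 = 62.5% → Coastal S&L
LTV under 70%: Union Mortgage 154/275 = 56.0%, Coastal S&L 5/8 = 62.5% → Coastal S&L
Coastal S&L has the higher rate in all 3 groups.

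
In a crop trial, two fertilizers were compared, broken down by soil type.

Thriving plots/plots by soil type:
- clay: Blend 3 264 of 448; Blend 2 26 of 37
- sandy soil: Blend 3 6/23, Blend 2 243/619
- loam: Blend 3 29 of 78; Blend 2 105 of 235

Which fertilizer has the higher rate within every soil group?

Blend 2

Clay: Blend 3 264/448 = 58.9%, Blend 2 26/37 = 70.3% → Blend 2
Sandy soil: Blend 3 6/23 = 26.1%, Blend 2 243/619 = 39.3% → Blend 2
Loam: Blend 3 29/78 = 37.2%, Blend 2 105/235 = 44.7% → Blend 2
Blend 2 has the higher rate in all 3 groups.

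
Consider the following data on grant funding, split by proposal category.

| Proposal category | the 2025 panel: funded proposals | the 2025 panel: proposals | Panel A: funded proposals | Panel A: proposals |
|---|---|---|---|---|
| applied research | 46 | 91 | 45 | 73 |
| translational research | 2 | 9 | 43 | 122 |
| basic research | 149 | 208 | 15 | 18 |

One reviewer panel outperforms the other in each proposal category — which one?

Applied research: the 2025 panel 46/91 = 50.5%, Panel A 45/73 = 61.6% → Panel A
Translational research: the 2025 panel 2/9 = 22.2%, Panel A 43/122 = 35.2% → Panel A
Basic research: the 2025 panel 149/208 = 71.6%, Panel A 15/18 = 83.3% → Panel A
Panel A has the higher rate in all 3 groups.

Panel A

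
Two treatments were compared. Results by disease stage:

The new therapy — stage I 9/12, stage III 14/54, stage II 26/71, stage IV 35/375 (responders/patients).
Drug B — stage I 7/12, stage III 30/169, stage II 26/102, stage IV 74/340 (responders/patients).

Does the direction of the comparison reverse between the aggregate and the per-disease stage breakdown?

Stage I: the new therapy 9/12 = 75.0%, Drug B 7/12 = 58.3% → the new therapy
Stage III: the new therapy 14/54 = 25.9%, Drug B 30/169 = 17.8% → the new therapy
Stage II: the new therapy 26/71 = 36.6%, Drug B 26/102 = 25.5% → the new therapy
Stage IV: the new therapy 35/375 = 9.3%, Drug B 74/340 = 21.8% → Drug B
Overall: the new therapy 84/512 = 16.4%, Drug B 137/623 = 22.0% → Drug B
Neither sweeps: the new therapy wins 3 of 4 groups, Drug B wins 1. Drug B wins overall but not every group — no Simpson reversal.

No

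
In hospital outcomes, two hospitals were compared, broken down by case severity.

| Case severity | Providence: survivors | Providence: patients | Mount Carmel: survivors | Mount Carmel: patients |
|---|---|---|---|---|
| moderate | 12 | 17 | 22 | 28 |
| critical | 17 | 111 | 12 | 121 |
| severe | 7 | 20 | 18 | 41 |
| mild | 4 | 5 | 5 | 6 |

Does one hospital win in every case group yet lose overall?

Moderate: Providence 12/17 = 70.6%, Mount Carmel 22/28 = 78.6% → Mount Carmel
Critical: Providence 17/111 = 15.3%, Mount Carmel 12/121 = 9.9% → Providence
Severe: Providence 7/20 = 35.0%, Mount Carmel 18/41 = 43.9% → Mount Carmel
Mild: Providence 4/5 = 80.0%, Mount Carmel 5/6 = 83.3% → Mount Carmel
Overall: Providence 40/153 = 26.1%, Mount Carmel 57/196 = 29.1% → Mount Carmel
Neither sweeps: Providence wins 1 of 4 groups, Mount Carmel wins 3. Mount Carmel wins overall but not every group — no Simpson reversal.

No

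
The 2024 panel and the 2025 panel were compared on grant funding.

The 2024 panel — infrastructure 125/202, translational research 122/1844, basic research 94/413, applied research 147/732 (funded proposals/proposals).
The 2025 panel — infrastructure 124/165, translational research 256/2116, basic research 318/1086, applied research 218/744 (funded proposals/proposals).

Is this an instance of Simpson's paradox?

Infrastructure: the 2024 panel 125/202 = 61.9%, the 2025 panel 124/165 = 75.2% → the 2025 panel
Translational research: the 2024 panel 122/1844 = 6.6%, the 2025 panel 256/2116 = 12.1% → the 2025 panel
Basic research: the 2024 panel 94/413 = 22.8%, the 2025 panel 318/1086 = 29.3% → the 2025 panel
Applied research: the 2024 panel 147/732 = 20.1%, the 2025 panel 218/744 = 29.3% → the 2025 panel
Overall: the 2024 panel 488/3191 = 15.3%, the 2025 panel 916/4111 = 22.3% → the 2025 panel
The 2025 panel wins overall and in every proposal group — no reversal.

No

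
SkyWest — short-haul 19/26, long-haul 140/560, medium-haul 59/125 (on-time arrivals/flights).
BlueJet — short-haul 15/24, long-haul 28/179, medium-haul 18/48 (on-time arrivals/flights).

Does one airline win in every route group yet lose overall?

Short-haul: SkyWest 19/26 = 73.1%, BlueJet 15/24 = 62.5% → SkyWest
Long-haul: SkyWest 140/560 = 25.0%, BlueJet 28/179 = 15.6% → SkyWest
Medium-haul: SkyWest 59/125 = 47.2%, BlueJet 18/48 = 37.5% → SkyWest
Overall: SkyWest 218/711 = 30.7%, BlueJet 61/251 = 24.3% → SkyWest
SkyWest wins overall and in every route group — no reversal.

No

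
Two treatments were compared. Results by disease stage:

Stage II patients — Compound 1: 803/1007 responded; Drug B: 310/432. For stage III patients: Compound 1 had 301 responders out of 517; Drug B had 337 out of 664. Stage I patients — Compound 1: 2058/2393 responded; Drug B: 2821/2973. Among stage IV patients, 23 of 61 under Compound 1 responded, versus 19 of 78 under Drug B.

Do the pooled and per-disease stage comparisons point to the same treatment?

No

Stage II: Compound 1 803/1007 = 79.7%, Drug B 310/432 = 71.8% → Compound 1
Stage III: Compound 1 301/517 = 58.2%, Drug B 337/664 = 50.8% → Compound 1
Stage I: Compound 1 2058/2393 = 86.0%, Drug B 2821/2973 = 94.9% → Drug B
Stage IV: Compound 1 23/61 = 37.7%, Drug B 19/78 = 24.4% → Compound 1
Overall: Compound 1 3185/3978 = 80.1%, Drug B 3487/4147 = 84.1% → Drug B
Neither sweeps: Compound 1 wins 3 of 4 groups, Drug B wins 1. Drug B wins overall but not every group — no Simpson reversal.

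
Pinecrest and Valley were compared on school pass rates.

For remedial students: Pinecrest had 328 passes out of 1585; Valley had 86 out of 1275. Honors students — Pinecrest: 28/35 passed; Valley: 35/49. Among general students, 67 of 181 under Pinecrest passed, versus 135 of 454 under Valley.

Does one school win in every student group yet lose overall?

Remedial: Pinecrest 328/1585 = 20.7%, Valley 86/1275 = 6.7% → Pinecrest
Honors: Pinecrest 28/35 = 80.0%, Valley 35/49 = 71.4% → Pinecrest
General: Pinecrest 67/181 = 37.0%, Valley 135/454 = 29.7% → Pinecrest
Overall: Pinecrest 423/1801 = 23.5%, Valley 256/1778 = 14.4% → Pinecrest
Pinecrest wins overall and in every student group — no reversal.

No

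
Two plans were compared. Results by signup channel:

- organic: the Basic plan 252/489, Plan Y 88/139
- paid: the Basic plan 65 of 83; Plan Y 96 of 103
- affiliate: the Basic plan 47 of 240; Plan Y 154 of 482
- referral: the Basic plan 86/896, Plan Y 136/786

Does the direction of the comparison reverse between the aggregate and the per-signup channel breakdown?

No

Organic: the Basic plan 252/489 = 51.5%, Plan Y 88/139 = 63.3% → Plan Y
Paid: the Basic plan 65/83 = 78.3%, Plan Y 96/103 = 93.2% → Plan Y
Affiliate: the Basic plan 47/240 = 19.6%, Plan Y 154/482 = 32.0% → Plan Y
Referral: the Basic plan 86/896 = 9.6%, Plan Y 136/786 = 17.3% → Plan Y
Overall: the Basic plan 450/1708 = 26.3%, Plan Y 474/1510 = 31.4% → Plan Y
Plan Y wins overall and in every signup group — no reversal.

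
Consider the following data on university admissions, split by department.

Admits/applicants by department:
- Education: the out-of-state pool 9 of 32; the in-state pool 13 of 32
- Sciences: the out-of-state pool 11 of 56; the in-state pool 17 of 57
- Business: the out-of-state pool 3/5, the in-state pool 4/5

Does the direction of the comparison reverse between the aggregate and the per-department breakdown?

No

Education: the out-of-state pool 9/32 = 28.1%, the in-state pool 13/32 = 40.6% → the in-state pool
Sciences: the out-of-state pool 11/56 = 19.6%, the in-state pool 17/57 = 29.8% → the in-state pool
Business: the out-of-state pool 3/5 = 60.0%, the in-state pool 4/5 = 80.0% → the in-state pool
Overall: the out-of-state pool 23/93 = 24.7%, the in-state pool 34/94 = 36.2% → the in-state pool
The in-state pool wins overall and in every department group — no reversal.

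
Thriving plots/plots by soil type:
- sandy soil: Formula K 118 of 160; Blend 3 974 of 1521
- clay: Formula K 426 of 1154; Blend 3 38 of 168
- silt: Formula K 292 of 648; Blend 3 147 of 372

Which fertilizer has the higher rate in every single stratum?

Formula K

Sandy soil: Formula K 118/160 = 73.8%, Blend 3 974/1521 = 64.0% → Formula K
Clay: Formula K 426/1154 = 36.9%, Blend 3 38/168 = 22.6% → Formula K
Silt: Formula K 292/648 = 45.1%, Blend 3 147/372 = 39.5% → Formula K
Formula K has the higher rate in all 3 groups.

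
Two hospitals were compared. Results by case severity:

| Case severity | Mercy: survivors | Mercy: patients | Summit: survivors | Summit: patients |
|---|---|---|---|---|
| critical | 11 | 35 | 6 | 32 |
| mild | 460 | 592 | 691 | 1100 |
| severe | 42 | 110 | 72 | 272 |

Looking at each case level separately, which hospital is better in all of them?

Mercy

Critical: Mercy 11/35 = 31.4%, Summit 6/32 = 18.8% → Mercy
Mild: Mercy 460/592 = 77.7%, Summit 691/1100 = 62.8% → Mercy
Severe: Mercy 42/110 = 38.2%, Summit 72/272 = 26.5% → Mercy
Mercy has the higher rate in all 3 groups.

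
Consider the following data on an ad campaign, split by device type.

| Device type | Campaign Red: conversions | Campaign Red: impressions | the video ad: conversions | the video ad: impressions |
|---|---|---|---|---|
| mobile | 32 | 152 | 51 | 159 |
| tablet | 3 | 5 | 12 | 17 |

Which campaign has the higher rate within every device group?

Mobile: Campaign Red 32/152 = 21.1%, the video ad 51/159 = 32.1% → the video ad
Tablet: Campaign Red 3/5 = 60.0%, the video ad 12/17 = 70.6% → the video ad
The video ad has the higher rate in both groups.

the video ad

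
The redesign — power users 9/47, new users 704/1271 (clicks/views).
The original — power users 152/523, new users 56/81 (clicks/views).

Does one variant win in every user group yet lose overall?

Power users: the redesign 9/47 = 19.1%, the original 152/523 = 29.1% → the original
New users: the redesign 704/1271 = 55.4%, the original 56/81 = 69.1% → the original
Overall: the redesign 713/1318 = 54.1%, the original 208/604 = 34.4% → the redesign
The original wins each user group but the redesign wins overall — the comparison reverses. The original's views skew toward power users, which has a lower base rate.

Yes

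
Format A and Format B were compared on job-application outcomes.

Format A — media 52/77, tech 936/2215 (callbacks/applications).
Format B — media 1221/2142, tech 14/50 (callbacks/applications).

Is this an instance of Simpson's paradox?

Media: Format A 52/77 = 67.5%, Format B 1221/2142 = 57.0% → Format A
Tech: Format A 936/2215 = 42.3%, Format B 14/50 = 28.0% → Format A
Overall: Format A 988/2292 = 43.1%, Format B 1235/2192 = 56.3% → Format B
Format A wins each industry group but Format B wins overall — the comparison reverses. Format A's applications skew toward tech, which has a lower base rate.

Yes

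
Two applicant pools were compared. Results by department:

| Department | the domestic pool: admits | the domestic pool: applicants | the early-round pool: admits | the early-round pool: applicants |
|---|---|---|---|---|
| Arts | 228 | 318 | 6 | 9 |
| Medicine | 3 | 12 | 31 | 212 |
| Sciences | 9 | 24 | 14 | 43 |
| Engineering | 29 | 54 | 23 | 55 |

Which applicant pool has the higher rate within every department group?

the domestic pool

Arts: the domestic pool 228/318 = 71.7%, the early-round pool 6/9 = 66.7% → the domestic pool
Medicine: the domestic pool 3/12 = 25.0%, the early-round pool 31/212 = 14.6% → the domestic pool
Sciences: the domestic pool 9/24 = 37.5%, the early-round pool 14/43 = 32.6% → the domestic pool
Engineering: the domestic pool 29/54 = 53.7%, the early-round pool 23/55 = 41.8% → the domestic pool
The domestic pool has the higher rate in all 4 groups.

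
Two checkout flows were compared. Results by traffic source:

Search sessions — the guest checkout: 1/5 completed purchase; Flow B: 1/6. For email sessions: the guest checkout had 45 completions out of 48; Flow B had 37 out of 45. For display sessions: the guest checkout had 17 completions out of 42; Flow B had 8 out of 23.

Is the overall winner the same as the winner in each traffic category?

Yes

Search: the guest checkout 1/5 = 20.0%, Flow B 1/6 = 16.7% → the guest checkout
Email: the guest checkout 45/48 = 93.8%, Flow B 37/45 = 82.2% → the guest checkout
Display: the guest checkout 17/42 = 40.5%, Flow B 8/23 = 34.8% → the guest checkout
Overall: the guest checkout 63/95 = 66.3%, Flow B 46/74 = 62.2% → the guest checkout
The guest checkout wins overall and in every traffic group — no reversal.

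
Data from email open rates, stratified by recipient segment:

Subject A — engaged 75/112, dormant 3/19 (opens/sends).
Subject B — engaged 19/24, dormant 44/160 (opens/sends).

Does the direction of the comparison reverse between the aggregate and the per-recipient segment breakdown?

Engaged: Subject A 75/112 = 67.0%, Subject B 19/24 = 79.2% → Subject B
Dormant: Subject A 3/19 = 15.8%, Subject B 44/160 = 27.5% → Subject B
Overall: Subject A 78/131 = 59.5%, Subject B 63/184 = 34.2% → Subject A
Subject B wins each recipient group but Subject A wins overall — the comparison reverses. Subject B's sends skew toward dormant, which has a lower base rate.

Yes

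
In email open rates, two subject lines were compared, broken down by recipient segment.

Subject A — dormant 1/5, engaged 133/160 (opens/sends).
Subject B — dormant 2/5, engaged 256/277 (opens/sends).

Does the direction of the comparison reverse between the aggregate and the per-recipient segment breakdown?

No

Dormant: Subject A 1/5 = 20.0%, Subject B 2/5 = 40.0% → Subject B
Engaged: Subject A 133/160 = 83.1%, Subject B 256/277 = 92.4% → Subject B
Overall: Subject A 134/165 = 81.2%, Subject B 258/282 = 91.5% → Subject B
Subject B wins overall and in every recipient group — no reversal.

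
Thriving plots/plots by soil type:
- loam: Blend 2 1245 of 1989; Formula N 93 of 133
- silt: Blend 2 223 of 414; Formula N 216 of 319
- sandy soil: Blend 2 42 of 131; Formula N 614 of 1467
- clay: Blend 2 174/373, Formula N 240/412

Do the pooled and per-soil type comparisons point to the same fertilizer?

Loam: Blend 2 1245/1989 = 62.6%, Formula N 93/133 = 69.9% → Formula N
Silt: Blend 2 223/414 = 53.9%, Formula N 216/319 = 67.7% → Formula N
Sandy soil: Blend 2 42/131 = 32.1%, Formula N 614/1467 = 41.9% → Formula N
Clay: Blend 2 174/373 = 46.6%, Formula N 240/412 = 58.3% → Formula N
Overall: Blend 2 1684/2907 = 57.9%, Formula N 1163/2331 = 49.9% → Blend 2
Formula N wins each soil group but Blend 2 wins overall — the comparison reverses. Formula N's plots skew toward sandy soil, which has a lower base rate.

No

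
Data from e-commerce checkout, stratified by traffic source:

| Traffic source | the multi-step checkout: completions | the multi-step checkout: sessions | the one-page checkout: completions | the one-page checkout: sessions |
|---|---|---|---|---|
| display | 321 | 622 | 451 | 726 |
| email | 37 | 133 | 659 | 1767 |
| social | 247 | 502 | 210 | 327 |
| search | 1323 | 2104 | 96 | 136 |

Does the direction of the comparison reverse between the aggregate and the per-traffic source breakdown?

Display: the multi-step checkout 321/622 = 51.6%, the one-page checkout 451/726 = 62.1% → the one-page checkout
Email: the multi-step checkout 37/133 = 27.8%, the one-page checkout 659/1767 = 37.3% → the one-page checkout
Social: the multi-step checkout 247/502 = 49.2%, the one-page checkout 210/327 = 64.2% → the one-page checkout
Search: the multi-step checkout 1323/2104 = 62.9%, the one-page checkout 96/136 = 70.6% → the one-page checkout
Overall: the multi-step checkout 1928/3361 = 57.4%, the one-page checkout 1416/2956 = 47.9% → the multi-step checkout
The one-page checkout wins each traffic group but the multi-step checkout wins overall — the comparison reverses. The one-page checkout's sessions skew toward email, which has a lower base rate.

Yes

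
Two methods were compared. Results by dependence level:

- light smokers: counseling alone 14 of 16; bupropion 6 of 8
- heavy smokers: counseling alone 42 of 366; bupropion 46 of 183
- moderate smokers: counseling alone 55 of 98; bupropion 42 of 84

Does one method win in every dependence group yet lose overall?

Light smokers: counseling alone 14/16 = 87.5%, bupropion 6/8 = 75.0% → counseling alone
Heavy smokers: counseling alone 42/366 = 11.5%, bupropion 46/183 = 25.1% → bupropion
Moderate smokers: counseling alone 55/98 = 56.1%, bupropion 42/84 = 50.0% → counseling alone
Overall: counseling alone 111/480 = 23.1%, bupropion 94/275 = 34.2% → bupropion
Neither sweeps: counseling alone wins 2 of 3 groups, bupropion wins 1. Bupropion wins overall but not every group — no Simpson reversal.

No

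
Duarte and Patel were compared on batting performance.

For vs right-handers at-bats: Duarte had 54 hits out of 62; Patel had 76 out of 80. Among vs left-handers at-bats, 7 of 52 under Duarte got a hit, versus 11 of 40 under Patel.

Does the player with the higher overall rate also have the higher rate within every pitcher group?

Yes

Vs right-handers: Duarte 54/62 = 87.1%, Patel 76/80 = 95.0% → Patel
Vs left-handers: Duarte 7/52 = 13.5%, Patel 11/40 = 27.5% → Patel
Overall: Duarte 61/114 = 53.5%, Patel 87/120 = 72.5% → Patel
Patel wins overall and in every pitcher group — no reversal.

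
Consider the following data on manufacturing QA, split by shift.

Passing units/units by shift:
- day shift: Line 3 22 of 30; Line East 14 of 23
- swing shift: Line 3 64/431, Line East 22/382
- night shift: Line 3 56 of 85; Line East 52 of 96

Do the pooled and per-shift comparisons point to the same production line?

Day shift: Line 3 22/30 = 73.3%, Line East 14/23 = 60.9% → Line 3
Swing shift: Line 3 64/431 = 14.8%, Line East 22/382 = 5.8% → Line 3
Night shift: Line 3 56/85 = 65.9%, Line East 52/96 = 54.2% → Line 3
Overall: Line 3 142/546 = 26.0%, Line East 88/501 = 17.6% → Line 3
Line 3 wins overall and in every shift group — no reversal.

Yes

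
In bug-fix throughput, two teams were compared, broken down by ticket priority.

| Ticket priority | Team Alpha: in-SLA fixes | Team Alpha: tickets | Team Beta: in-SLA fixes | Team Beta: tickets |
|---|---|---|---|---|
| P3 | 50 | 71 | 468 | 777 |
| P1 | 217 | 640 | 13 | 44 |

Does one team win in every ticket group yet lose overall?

Yes

P3: Team Alpha 50/71 = 70.4%, Team Beta 468/777 = 60.2% → Team Alpha
P1: Team Alpha 217/640 = 33.9%, Team Beta 13/44 = 29.5% → Team Alpha
Overall: Team Alpha 267/711 = 37.6%, Team Beta 481/821 = 58.6% → Team Beta
Team Alpha wins each ticket group but Team Beta wins overall — the comparison reverses. Team Alpha's tickets skew toward P1, which has a lower base rate.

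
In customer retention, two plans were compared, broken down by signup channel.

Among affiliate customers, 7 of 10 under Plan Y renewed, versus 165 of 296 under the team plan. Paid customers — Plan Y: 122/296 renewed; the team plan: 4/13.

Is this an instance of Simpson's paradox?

Yes

Affiliate: Plan Y 7/10 = 70.0%, the team plan 165/296 = 55.7% → Plan Y
Paid: Plan Y 122/296 = 41.2%, the team plan 4/13 = 30.8% → Plan Y
Overall: Plan Y 129/306 = 42.2%, the team plan 169/309 = 54.7% → the team plan
Plan Y wins each signup group but the team plan wins overall — the comparison reverses. Plan Y's customers skew toward paid, which has a lower base rate.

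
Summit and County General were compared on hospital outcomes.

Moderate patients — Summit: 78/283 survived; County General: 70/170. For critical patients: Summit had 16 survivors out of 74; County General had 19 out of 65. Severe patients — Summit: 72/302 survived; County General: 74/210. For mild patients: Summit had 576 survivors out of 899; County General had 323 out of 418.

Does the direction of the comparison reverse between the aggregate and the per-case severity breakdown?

No

Moderate: Summit 78/283 = 27.6%, County General 70/170 = 41.2% → County General
Critical: Summit 16/74 = 21.6%, County General 19/65 = 29.2% → County General
Severe: Summit 72/302 = 23.8%, County General 74/210 = 35.2% → County General
Mild: Summit 576/899 = 64.1%, County General 323/418 = 77.3% → County General
Overall: Summit 742/1558 = 47.6%, County General 486/863 = 56.3% → County General
County General wins overall and in every case group — no reversal.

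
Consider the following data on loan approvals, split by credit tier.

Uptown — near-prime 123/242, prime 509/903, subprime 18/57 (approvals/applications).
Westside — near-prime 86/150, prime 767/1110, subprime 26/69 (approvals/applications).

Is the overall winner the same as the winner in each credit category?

Yes

Near-prime: Uptown 123/242 = 50.8%, Westside 86/150 = 57.3% → Westside
Prime: Uptown 509/903 = 56.4%, Westside 767/1110 = 69.1% → Westside
Subprime: Uptown 18/57 = 31.6%, Westside 26/69 = 37.7% → Westside
Overall: Uptown 650/1202 = 54.1%, Westside 879/1329 = 66.1% → Westside
Westside wins overall and in every credit group — no reversal.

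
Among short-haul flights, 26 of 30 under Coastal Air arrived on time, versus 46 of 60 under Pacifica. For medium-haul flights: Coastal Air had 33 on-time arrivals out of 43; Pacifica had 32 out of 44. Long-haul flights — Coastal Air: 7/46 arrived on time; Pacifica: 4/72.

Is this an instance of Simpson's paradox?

Short-haul: Coastal Air 26/30 = 86.7%, Pacifica 46/60 = 76.7% → Coastal Air
Medium-haul: Coastal Air 33/43 = 76.7%, Pacifica 32/44 = 72.7% → Coastal Air
Long-haul: Coastal Air 7/46 = 15.2%, Pacifica 4/72 = 5.6% → Coastal Air
Overall: Coastal Air 66/119 = 55.5%, Pacifica 82/176 = 46.6% → Coastal Air
Coastal Air wins overall and in every route group — no reversal.

No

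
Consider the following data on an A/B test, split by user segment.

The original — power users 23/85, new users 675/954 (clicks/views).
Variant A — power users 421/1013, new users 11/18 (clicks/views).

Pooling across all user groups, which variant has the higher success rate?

the original

Power users: the original 23/85 = 27.1%, Variant A 421/1013 = 41.6% → Variant A
New users: the original 675/954 = 70.8%, Variant A 11/18 = 61.1% → the original
Overall: the original 698/1039 = 67.2%, Variant A 432/1031 = 41.9% → the original
(Neither sweeps every user group, but the original has the higher pooled rate.)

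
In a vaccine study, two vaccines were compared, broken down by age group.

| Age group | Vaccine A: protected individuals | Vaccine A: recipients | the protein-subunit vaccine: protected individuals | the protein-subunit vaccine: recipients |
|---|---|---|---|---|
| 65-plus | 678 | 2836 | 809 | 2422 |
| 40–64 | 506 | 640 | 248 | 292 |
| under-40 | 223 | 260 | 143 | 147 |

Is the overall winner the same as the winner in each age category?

Yes

65-plus: Vaccine A 678/2836 = 23.9%, the protein-subunit vaccine 809/2422 = 33.4% → the protein-subunit vaccine
40–64: Vaccine A 506/640 = 79.1%, the protein-subunit vaccine 248/292 = 84.9% → the protein-subunit vaccine
Under-40: Vaccine A 223/260 = 85.8%, the protein-subunit vaccine 143/147 = 97.3% → the protein-subunit vaccine
Overall: Vaccine A 1407/3736 = 37.7%, the protein-subunit vaccine 1200/2861 = 41.9% → the protein-subunit vaccine
The protein-subunit vaccine wins overall and in every age group — no reversal.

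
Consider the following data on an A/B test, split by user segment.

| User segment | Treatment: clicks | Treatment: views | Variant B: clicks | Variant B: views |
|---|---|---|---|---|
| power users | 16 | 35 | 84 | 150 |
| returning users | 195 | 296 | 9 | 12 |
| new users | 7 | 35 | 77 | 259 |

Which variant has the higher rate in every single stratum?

Variant B

Power users: Treatment 16/35 = 45.7%, Variant B 84/150 = 56.0% → Variant B
Returning users: Treatment 195/296 = 65.9%, Variant B 9/12 = 75.0% → Variant B
New users: Treatment 7/35 = 20.0%, Variant B 77/259 = 29.7% → Variant B
Variant B has the higher rate in all 3 groups.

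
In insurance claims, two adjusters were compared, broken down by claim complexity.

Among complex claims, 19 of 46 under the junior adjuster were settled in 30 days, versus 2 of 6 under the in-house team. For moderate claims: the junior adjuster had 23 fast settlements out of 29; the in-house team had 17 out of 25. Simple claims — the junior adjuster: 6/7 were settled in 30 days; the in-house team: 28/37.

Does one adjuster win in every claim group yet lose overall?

Complex: the junior adjuster 19/46 = 41.3%, the in-house team 2/6 = 33.3% → the junior adjuster
Moderate: the junior adjuster 23/29 = 79.3%, the in-house team 17/25 = 68.0% → the junior adjuster
Simple: the junior adjuster 6/7 = 85.7%, the in-house team 28/37 = 75.7% → the junior adjuster
Overall: the junior adjuster 48/82 = 58.5%, the in-house team 47/68 = 69.1% → the in-house team
The junior adjuster wins each claim group but the in-house team wins overall — the comparison reverses. The junior adjuster's claims skew toward complex, which has a lower base rate.

Yes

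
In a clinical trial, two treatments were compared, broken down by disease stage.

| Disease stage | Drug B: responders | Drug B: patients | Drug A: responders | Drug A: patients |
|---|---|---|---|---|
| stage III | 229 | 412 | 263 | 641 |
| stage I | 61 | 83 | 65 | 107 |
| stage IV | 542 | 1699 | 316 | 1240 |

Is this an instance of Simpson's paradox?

Stage III: Drug B 229/412 = 55.6%, Drug A 263/641 = 41.0% → Drug B
Stage I: Drug B 61/83 = 73.5%, Drug A 65/107 = 60.7% → Drug B
Stage IV: Drug B 542/1699 = 31.9%, Drug A 316/1240 = 25.5% → Drug B
Overall: Drug B 832/2194 = 37.9%, Drug A 644/1988 = 32.4% → Drug B
Drug B wins overall and in every disease group — no reversal.

No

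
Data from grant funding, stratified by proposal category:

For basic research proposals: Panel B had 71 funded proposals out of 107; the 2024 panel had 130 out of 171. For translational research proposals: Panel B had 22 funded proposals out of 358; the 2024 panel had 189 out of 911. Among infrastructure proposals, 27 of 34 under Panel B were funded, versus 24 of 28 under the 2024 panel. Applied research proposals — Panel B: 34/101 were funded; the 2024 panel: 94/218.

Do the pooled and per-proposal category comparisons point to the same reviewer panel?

Yes

Basic research: Panel B 71/107 = 66.4%, the 2024 panel 130/171 = 76.0% → the 2024 panel
Translational research: Panel B 22/358 = 6.1%, the 2024 panel 189/911 = 20.7% → the 2024 panel
Infrastructure: Panel B 27/34 = 79.4%, the 2024 panel 24/28 = 85.7% → the 2024 panel
Applied research: Panel B 34/101 = 33.7%, the 2024 panel 94/218 = 43.1% → the 2024 panel
Overall: Panel B 154/600 = 25.7%, the 2024 panel 437/1328 = 32.9% → the 2024 panel
The 2024 panel wins overall and in every proposal group — no reversal.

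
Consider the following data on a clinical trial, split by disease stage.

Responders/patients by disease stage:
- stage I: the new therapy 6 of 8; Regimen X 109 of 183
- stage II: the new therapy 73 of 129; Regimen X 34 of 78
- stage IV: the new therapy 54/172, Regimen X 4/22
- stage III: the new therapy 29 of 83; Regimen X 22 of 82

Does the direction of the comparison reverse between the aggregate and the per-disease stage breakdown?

Yes

Stage I: the new therapy 6/8 = 75.0%, Regimen X 109/183 = 59.6% → the new therapy
Stage II: the new therapy 73/129 = 56.6%, Regimen X 34/78 = 43.6% → the new therapy
Stage IV: the new therapy 54/172 = 31.4%, Regimen X 4/22 = 18.2% → the new therapy
Stage III: the new therapy 29/83 = 34.9%, Regimen X 22/82 = 26.8% → the new therapy
Overall: the new therapy 162/392 = 41.3%, Regimen X 169/365 = 46.3% → Regimen X
The new therapy wins each disease group but Regimen X wins overall — the comparison reverses. The new therapy's patients skew toward stage IV, which has a lower base rate.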